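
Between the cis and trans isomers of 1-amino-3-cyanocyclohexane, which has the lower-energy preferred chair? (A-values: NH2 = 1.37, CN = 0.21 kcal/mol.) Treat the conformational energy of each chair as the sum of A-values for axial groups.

cis

At 1,3 positions (parity same): cis → (e,e or a,a); trans → (a,e or e,a).
Best chair for cis: E = 0.00 kcal/mol; best chair for trans: E = 0.21 kcal/mol.
The cis isomer is lower by 0.21 kcal/mol.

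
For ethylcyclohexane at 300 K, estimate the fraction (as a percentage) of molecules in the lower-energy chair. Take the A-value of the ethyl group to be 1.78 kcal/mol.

One chair has the ethyl group axial (E = 1.78 kcal/mol) and the other has it equatorial (E = 0).
ΔG = 1.78 kcal/mol between the two chairs.
K = exp(ΔG/RT) with R = 1.987×10⁻³ kcal mol⁻¹ K⁻¹ and T = 300 K gives K ≈ 19.8.
Fraction in the lower-energy chair = K/(K+1) = 95.2%.

95.2%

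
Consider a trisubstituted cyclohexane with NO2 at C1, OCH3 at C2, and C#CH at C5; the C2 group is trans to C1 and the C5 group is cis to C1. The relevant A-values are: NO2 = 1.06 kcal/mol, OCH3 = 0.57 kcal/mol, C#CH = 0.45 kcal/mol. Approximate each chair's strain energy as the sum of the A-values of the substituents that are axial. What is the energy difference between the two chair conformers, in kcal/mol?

Chair I (nitro axial, methoxy axial, ethynyl axial): E = 2.08 kcal/mol.
Chair II (nitro equatorial, methoxy equatorial, ethynyl equatorial): E = 0.00 kcal/mol.
ΔE = 2.08 − 0.00 = 2.08 kcal/mol; chair II is more stable.

2.08 kcal/mol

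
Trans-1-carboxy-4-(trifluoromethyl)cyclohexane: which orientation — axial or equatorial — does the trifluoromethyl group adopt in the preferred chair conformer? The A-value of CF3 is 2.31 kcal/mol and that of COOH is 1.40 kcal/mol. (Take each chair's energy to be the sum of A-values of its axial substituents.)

C1 and C4 have opposite parity, so for the trans isomer the two substituents are e,e in one chair and a,a in the other.
Chair I (trifluoromethyl axial, carboxyl axial): E = 3.71 kcal/mol.
Chair II (trifluoromethyl equatorial, carboxyl equatorial): E = 0.00 kcal/mol.
Chair II is the more stable (lower-energy) conformer, and in that chair the trifluoromethyl group is equatorial.

equatorial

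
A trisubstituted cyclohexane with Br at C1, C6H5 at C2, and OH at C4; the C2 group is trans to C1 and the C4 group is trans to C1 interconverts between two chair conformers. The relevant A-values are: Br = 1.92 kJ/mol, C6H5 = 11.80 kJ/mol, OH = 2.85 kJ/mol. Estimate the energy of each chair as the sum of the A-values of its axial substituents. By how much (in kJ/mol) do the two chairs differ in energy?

Chair I (bromo axial, phenyl axial, hydroxyl axial): E = 16.57 kJ/mol.
Chair II (bromo equatorial, phenyl equatorial, hydroxyl equatorial): E = 0.00 kJ/mol.
ΔE = 16.57 − 0.00 = 16.57 kJ/mol; chair II is more stable.

16.57 kJ/mol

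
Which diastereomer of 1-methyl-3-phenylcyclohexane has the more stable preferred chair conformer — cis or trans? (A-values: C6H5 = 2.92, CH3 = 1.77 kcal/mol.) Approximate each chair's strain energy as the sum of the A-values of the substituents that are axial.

At 1,3 positions (parity same): cis → (e,e or a,a); trans → (a,e or e,a).
Best chair for cis: E = 0.00 kcal/mol; best chair for trans: E = 1.77 kcal/mol.
The cis isomer is lower by 1.77 kcal/mol.

cis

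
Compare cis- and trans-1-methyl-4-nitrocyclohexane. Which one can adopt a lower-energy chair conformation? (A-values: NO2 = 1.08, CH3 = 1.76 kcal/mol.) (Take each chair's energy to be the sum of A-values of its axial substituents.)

trans

At 1,4 positions (parity opposite): cis → (a,e or e,a); trans → (e,e or a,a).
Best chair for cis: E = 1.08 kcal/mol; best chair for trans: E = 0.00 kcal/mol.
The trans isomer is lower by 1.08 kcal/mol.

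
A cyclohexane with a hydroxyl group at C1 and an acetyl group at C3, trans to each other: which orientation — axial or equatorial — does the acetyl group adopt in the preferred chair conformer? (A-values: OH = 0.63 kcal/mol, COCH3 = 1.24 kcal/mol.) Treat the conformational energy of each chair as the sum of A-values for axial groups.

C1 and C3 have the same parity, so for the trans isomer the two substituents are one axial and one equatorial in each chair.
Chair I (hydroxyl axial, acetyl equatorial): E = 0.63 kcal/mol.
Chair II (hydroxyl equatorial, acetyl axial): E = 1.24 kcal/mol.
Chair I is the more stable (lower-energy) conformer, and in that chair the acetyl group is equatorial.

equatorial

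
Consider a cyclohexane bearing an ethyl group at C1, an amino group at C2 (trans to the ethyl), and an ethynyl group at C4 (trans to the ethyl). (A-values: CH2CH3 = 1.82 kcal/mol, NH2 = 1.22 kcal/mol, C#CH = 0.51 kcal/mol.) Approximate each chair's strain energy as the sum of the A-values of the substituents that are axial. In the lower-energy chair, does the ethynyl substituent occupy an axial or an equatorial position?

equatorial

Chair I (ethyl axial, amino axial, ethynyl axial): E = 3.55 kcal/mol.
Chair II (ethyl equatorial, amino equatorial, ethynyl equatorial): E = 0.00 kcal/mol.
Chair II is the more stable (lower-energy) conformer, and in that chair the ethynyl group is equatorial.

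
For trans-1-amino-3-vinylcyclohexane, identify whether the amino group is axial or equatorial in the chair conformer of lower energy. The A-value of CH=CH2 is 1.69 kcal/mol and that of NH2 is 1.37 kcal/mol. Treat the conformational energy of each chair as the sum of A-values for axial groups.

C1 and C3 have the same parity, so for the trans isomer the two substituents are one axial and one equatorial in each chair.
Chair I (vinyl axial, amino equatorial): E = 1.69 kcal/mol.
Chair II (vinyl equatorial, amino axial): E = 1.37 kcal/mol.
Chair II is the more stable (lower-energy) conformer, and in that chair the amino group is axial.

axial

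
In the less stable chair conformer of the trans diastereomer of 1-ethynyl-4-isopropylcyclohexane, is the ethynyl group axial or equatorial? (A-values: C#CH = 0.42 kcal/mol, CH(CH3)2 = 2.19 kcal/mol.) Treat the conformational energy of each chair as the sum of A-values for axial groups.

axial

C1 and C4 have opposite parity, so for the trans isomer the two substituents are e,e in one chair and a,a in the other.
Chair I (ethynyl axial, isopropyl axial): E = 2.61 kcal/mol.
Chair II (ethynyl equatorial, isopropyl equatorial): E = 0.00 kcal/mol.
Chair I is the less stable (higher-energy) conformer, and in that chair the ethynyl group is axial.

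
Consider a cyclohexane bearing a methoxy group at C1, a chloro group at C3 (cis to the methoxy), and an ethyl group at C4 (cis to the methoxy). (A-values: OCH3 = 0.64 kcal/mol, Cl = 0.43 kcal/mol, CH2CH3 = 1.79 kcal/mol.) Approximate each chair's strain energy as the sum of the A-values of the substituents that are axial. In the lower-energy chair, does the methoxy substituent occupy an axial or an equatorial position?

Chair I (methoxy axial, chloro axial, ethyl equatorial): E = 1.07 kcal/mol.
Chair II (methoxy equatorial, chloro equatorial, ethyl axial): E = 1.79 kcal/mol.
Chair I is the more stable (lower-energy) conformer, and in that chair the methoxy group is axial.

axial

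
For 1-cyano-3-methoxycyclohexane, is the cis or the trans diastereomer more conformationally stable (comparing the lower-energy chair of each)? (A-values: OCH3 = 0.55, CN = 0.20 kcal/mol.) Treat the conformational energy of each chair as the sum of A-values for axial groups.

At 1,3 positions (parity same): cis → (e,e or a,a); trans → (a,e or e,a).
Best chair for cis: E = 0.00 kcal/mol; best chair for trans: E = 0.20 kcal/mol.
The cis isomer is lower by 0.20 kcal/mol.

cis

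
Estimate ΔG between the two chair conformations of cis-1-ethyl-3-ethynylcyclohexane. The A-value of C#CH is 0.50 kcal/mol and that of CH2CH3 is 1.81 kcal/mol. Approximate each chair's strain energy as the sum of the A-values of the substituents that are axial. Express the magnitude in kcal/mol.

C1 and C3 have the same parity, so for the cis isomer the two substituents are e,e in one chair and a,a in the other.
Chair I (ethynyl axial, ethyl axial): E = 2.31 kcal/mol.
Chair II (ethynyl equatorial, ethyl equatorial): E = 0.00 kcal/mol.
ΔE = 2.31 − 0.00 = 2.31 kcal/mol; chair II is more stable.

2.31 kcal/mol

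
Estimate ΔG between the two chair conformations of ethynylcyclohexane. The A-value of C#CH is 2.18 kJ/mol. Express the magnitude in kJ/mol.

2.18 kJ/mol

A monosubstituted cyclohexane has one chair with the ethynyl group axial (E = A = 2.18 kJ/mol) and one with it equatorial (E = 0).
ΔE = 2.18 − 0 = 2.18 kJ/mol.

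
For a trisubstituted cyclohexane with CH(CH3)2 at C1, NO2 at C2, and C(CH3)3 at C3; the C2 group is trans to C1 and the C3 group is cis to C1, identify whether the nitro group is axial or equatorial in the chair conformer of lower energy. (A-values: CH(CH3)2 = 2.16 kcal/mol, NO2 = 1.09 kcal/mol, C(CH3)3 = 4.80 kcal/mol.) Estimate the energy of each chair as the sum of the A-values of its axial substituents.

equatorial

Chair I (isopropyl axial, nitro axial, tert-butyl axial): E = 8.05 kcal/mol.
Chair II (isopropyl equatorial, nitro equatorial, tert-butyl equatorial): E = 0.00 kcal/mol.
Chair II is the more stable (lower-energy) conformer, and in that chair the nitro group is equatorial.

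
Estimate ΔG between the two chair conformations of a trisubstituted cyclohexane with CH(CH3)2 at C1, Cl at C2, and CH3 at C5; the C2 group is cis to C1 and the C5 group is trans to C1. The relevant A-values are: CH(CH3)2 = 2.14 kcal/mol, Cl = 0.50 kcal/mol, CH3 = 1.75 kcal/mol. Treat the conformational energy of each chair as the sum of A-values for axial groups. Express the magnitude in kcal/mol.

Chair I (isopropyl axial, chloro equatorial, methyl equatorial): E = 2.14 kcal/mol.
Chair II (isopropyl equatorial, chloro axial, methyl axial): E = 2.25 kcal/mol.
ΔE = 2.25 − 2.14 = 0.11 kcal/mol; chair I is more stable.

0.11 kcal/mol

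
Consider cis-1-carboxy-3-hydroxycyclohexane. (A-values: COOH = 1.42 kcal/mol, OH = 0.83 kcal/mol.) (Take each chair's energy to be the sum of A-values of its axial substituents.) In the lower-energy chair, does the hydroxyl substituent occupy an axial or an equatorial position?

C1 and C3 have the same parity, so for the cis isomer the two substituents are e,e in one chair and a,a in the other.
Chair I (carboxyl axial, hydroxyl axial): E = 2.25 kcal/mol.
Chair II (carboxyl equatorial, hydroxyl equatorial): E = 0.00 kcal/mol.
Chair II is the more stable (lower-energy) conformer, and in that chair the hydroxyl group is equatorial.

equatorial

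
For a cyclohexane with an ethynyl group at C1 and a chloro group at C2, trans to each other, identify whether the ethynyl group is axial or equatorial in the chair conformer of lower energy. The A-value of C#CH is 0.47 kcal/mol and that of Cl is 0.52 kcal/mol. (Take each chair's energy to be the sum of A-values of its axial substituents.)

equatorial

C1 and C2 have opposite parity, so for the trans isomer the two substituents are e,e in one chair and a,a in the other.
Chair I (ethynyl axial, chloro axial): E = 0.99 kcal/mol.
Chair II (ethynyl equatorial, chloro equatorial): E = 0.00 kcal/mol.
Chair II is the more stable (lower-energy) conformer, and in that chair the ethynyl group is equatorial.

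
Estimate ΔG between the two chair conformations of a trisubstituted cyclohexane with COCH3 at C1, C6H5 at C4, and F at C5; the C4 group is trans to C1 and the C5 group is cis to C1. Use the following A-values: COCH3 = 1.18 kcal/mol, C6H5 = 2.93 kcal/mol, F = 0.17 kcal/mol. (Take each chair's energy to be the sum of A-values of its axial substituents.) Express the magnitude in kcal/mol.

Chair I (acetyl axial, phenyl axial, fluoro axial): E = 4.28 kcal/mol.
Chair II (acetyl equatorial, phenyl equatorial, fluoro equatorial): E = 0.00 kcal/mol.
ΔE = 4.28 − 0.00 = 4.28 kcal/mol; chair II is more stable.

4.28 kcal/mol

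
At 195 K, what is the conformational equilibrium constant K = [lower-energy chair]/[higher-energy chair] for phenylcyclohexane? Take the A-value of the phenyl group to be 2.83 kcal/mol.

One chair has the phenyl group axial (E = 2.83 kcal/mol) and the other has it equatorial (E = 0).
ΔG = 2.83 kcal/mol between the two chairs.
K = exp(ΔG/RT) with R = 1.987×10⁻³ kcal mol⁻¹ K⁻¹ and T = 195 K gives K ≈ 1.49e+03.

K ≈ 1486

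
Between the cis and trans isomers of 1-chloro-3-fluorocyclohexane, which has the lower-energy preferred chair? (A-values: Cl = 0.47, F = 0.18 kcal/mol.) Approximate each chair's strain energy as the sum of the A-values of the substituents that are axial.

At 1,3 positions (parity same): cis → (e,e or a,a); trans → (a,e or e,a).
Best chair for cis: E = 0.00 kcal/mol; best chair for trans: E = 0.18 kcal/mol.
The cis isomer is lower by 0.18 kcal/mol.

cis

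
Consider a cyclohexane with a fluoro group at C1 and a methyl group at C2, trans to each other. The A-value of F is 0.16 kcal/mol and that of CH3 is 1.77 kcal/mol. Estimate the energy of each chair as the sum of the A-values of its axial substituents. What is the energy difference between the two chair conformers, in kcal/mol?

1.93 kcal/mol

C1 and C2 have opposite parity, so for the trans isomer the two substituents are e,e in one chair and a,a in the other.
Chair I (fluoro axial, methyl axial): E = 1.93 kcal/mol.
Chair II (fluoro equatorial, methyl equatorial): E = 0.00 kcal/mol.
ΔE = 1.93 − 0.00 = 1.93 kcal/mol; chair II is more stable.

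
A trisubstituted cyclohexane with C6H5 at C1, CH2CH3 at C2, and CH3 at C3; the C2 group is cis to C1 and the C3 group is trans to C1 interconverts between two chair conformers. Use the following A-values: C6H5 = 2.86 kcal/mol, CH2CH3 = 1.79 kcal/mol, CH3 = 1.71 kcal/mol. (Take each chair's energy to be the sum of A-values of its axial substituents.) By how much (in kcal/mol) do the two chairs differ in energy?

0.64 kcal/mol

Chair I (phenyl axial, ethyl equatorial, methyl equatorial): E = 2.86 kcal/mol.
Chair II (phenyl equatorial, ethyl axial, methyl axial): E = 3.50 kcal/mol.
ΔE = 3.50 − 2.86 = 0.64 kcal/mol; chair I is more stable.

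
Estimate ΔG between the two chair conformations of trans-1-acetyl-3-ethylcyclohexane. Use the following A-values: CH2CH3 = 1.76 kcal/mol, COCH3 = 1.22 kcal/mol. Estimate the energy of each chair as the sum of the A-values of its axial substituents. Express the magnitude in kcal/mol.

C1 and C3 have the same parity, so for the trans isomer the two substituents are one axial and one equatorial in each chair.
Chair I (ethyl axial, acetyl equatorial): E = 1.76 kcal/mol.
Chair II (ethyl equatorial, acetyl axial): E = 1.22 kcal/mol.
ΔE = 1.76 − 1.22 = 0.54 kcal/mol; chair II is more stable.

0.54 kcal/mol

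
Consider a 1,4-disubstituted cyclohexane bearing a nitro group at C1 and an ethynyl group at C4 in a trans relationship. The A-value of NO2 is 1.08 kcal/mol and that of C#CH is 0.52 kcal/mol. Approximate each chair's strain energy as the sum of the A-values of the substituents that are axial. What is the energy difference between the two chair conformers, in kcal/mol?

1.60 kcal/mol

C1 and C4 have opposite parity, so for the trans isomer the two substituents are e,e in one chair and a,a in the other.
Chair I (nitro axial, ethynyl axial): E = 1.60 kcal/mol.
Chair II (nitro equatorial, ethynyl equatorial): E = 0.00 kcal/mol.
ΔE = 1.60 − 0.00 = 1.60 kcal/mol; chair II is more stable.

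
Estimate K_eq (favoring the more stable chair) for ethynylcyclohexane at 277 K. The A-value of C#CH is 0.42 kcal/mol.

K ≈ 2.14

One chair has the ethynyl group axial (E = 0.42 kcal/mol) and the other has it equatorial (E = 0).
ΔG = 0.42 kcal/mol between the two chairs.
K = exp(ΔG/RT) with R = 1.987×10⁻³ kcal mol⁻¹ K⁻¹ and T = 277 K gives K ≈ 2.14.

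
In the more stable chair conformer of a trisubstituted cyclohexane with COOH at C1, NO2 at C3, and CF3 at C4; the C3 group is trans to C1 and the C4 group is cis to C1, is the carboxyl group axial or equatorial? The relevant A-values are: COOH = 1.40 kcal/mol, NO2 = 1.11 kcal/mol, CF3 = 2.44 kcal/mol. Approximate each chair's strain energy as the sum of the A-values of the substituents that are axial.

axial

Chair I (carboxyl axial, nitro equatorial, trifluoromethyl equatorial): E = 1.40 kcal/mol.
Chair II (carboxyl equatorial, nitro axial, trifluoromethyl axial): E = 3.55 kcal/mol.
Chair I is the more stable (lower-energy) conformer, and in that chair the carboxyl group is axial.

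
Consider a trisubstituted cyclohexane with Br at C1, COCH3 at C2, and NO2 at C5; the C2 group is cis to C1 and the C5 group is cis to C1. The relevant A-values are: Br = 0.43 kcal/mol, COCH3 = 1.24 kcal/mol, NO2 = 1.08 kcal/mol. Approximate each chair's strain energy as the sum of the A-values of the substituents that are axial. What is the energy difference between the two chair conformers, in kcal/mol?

0.27 kcal/mol

Chair I (bromo axial, acetyl equatorial, nitro axial): E = 1.51 kcal/mol.
Chair II (bromo equatorial, acetyl axial, nitro equatorial): E = 1.24 kcal/mol.
ΔE = 1.51 − 1.24 = 0.27 kcal/mol; chair II is more stable.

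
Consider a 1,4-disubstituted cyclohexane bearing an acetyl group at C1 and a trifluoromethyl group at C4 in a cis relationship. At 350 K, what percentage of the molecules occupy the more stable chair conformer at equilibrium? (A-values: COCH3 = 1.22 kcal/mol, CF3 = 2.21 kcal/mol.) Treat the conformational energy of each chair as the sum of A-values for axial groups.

C1 and C4 have opposite parity, so for the cis isomer the two substituents are one axial and one equatorial in each chair.
Chair I (acetyl axial, trifluoromethyl equatorial): E = 1.22 kcal/mol; chair II (acetyl equatorial, trifluoromethyl axial): E = 2.21 kcal/mol.
ΔG = 0.99 kcal/mol between the two chairs.
K = exp(ΔG/RT) with R = 1.987×10⁻³ kcal mol⁻¹ K⁻¹ and T = 350 K gives K ≈ 4.15.
Fraction in the lower-energy chair = K/(K+1) = 80.6%.

80.6%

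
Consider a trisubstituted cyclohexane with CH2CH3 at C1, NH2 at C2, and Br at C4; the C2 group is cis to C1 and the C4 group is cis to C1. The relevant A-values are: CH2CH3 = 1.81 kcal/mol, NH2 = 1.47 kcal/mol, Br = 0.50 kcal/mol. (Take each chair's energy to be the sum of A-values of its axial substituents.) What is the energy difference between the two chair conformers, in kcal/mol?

Chair I (ethyl axial, amino equatorial, bromo equatorial): E = 1.81 kcal/mol.
Chair II (ethyl equatorial, amino axial, bromo axial): E = 1.97 kcal/mol.
ΔE = 1.97 − 1.81 = 0.16 kcal/mol; chair I is more stable.

0.16 kcal/mol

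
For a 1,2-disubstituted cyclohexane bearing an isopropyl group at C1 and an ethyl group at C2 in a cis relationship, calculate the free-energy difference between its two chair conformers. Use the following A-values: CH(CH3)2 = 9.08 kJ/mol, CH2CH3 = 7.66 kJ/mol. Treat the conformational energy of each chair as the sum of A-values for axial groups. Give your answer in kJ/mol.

C1 and C2 have opposite parity, so for the cis isomer the two substituents are one axial and one equatorial in each chair.
Chair I (isopropyl axial, ethyl equatorial): E = 9.08 kJ/mol.
Chair II (isopropyl equatorial, ethyl axial): E = 7.66 kJ/mol.
ΔE = 9.08 − 7.66 = 1.42 kJ/mol; chair II is more stable.

1.42 kJ/mol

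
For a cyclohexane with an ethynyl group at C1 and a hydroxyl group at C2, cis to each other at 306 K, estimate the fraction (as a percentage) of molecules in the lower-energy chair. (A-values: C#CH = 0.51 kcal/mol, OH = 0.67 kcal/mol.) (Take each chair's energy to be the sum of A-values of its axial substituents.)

C1 and C2 have opposite parity, so for the cis isomer the two substituents are one axial and one equatorial in each chair.
Chair I (ethynyl axial, hydroxyl equatorial): E = 0.51 kcal/mol; chair II (ethynyl equatorial, hydroxyl axial): E = 0.67 kcal/mol.
ΔG = 0.16 kcal/mol between the two chairs.
K = exp(ΔG/RT) with R = 1.987×10⁻³ kcal mol⁻¹ K⁻¹ and T = 306 K gives K ≈ 1.3.
Fraction in the lower-energy chair = K/(K+1) = 56.5%.

56.5%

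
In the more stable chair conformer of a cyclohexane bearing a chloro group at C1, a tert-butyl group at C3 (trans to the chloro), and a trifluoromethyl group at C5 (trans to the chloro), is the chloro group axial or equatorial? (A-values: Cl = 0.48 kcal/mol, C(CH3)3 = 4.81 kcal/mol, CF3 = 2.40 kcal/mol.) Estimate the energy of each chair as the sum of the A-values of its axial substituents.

axial

Chair I (chloro axial, tert-butyl equatorial, trifluoromethyl equatorial): E = 0.48 kcal/mol.
Chair II (chloro equatorial, tert-butyl axial, trifluoromethyl axial): E = 7.21 kcal/mol.
Chair I is the more stable (lower-energy) conformer, and in that chair the chloro group is axial.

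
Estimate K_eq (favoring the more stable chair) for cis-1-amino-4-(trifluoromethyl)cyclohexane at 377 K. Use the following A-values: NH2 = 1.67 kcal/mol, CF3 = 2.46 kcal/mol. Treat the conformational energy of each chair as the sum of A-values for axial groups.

K ≈ 2.87

C1 and C4 have opposite parity, so for the cis isomer the two substituents are one axial and one equatorial in each chair.
Chair I (amino axial, trifluoromethyl equatorial): E = 1.67 kcal/mol; chair II (amino equatorial, trifluoromethyl axial): E = 2.46 kcal/mol.
ΔG = 0.79 kcal/mol between the two chairs.
K = exp(ΔG/RT) with R = 1.987×10⁻³ kcal mol⁻¹ K⁻¹ and T = 377 K gives K ≈ 2.87.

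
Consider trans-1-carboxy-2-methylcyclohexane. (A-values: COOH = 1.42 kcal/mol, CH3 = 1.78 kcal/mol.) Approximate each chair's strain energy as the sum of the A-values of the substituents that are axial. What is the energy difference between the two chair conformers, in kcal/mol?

3.20 kcal/mol

C1 and C2 have opposite parity, so for the trans isomer the two substituents are e,e in one chair and a,a in the other.
Chair I (carboxyl axial, methyl axial): E = 3.20 kcal/mol.
Chair II (carboxyl equatorial, methyl equatorial): E = 0.00 kcal/mol.
ΔE = 3.20 − 0.00 = 3.20 kcal/mol; chair II is more stable.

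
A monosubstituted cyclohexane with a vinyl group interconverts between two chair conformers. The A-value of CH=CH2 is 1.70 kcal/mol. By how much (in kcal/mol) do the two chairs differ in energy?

A monosubstituted cyclohexane has one chair with the vinyl group axial (E = A = 1.70 kcal/mol) and one with it equatorial (E = 0).
ΔE = 1.70 − 0 = 1.70 kcal/mol.

1.70 kcal/mol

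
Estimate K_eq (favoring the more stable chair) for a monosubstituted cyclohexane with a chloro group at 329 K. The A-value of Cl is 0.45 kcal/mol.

One chair has the chloro group axial (E = 0.45 kcal/mol) and the other has it equatorial (E = 0).
ΔG = 0.45 kcal/mol between the two chairs.
K = exp(ΔG/RT) with R = 1.987×10⁻³ kcal mol⁻¹ K⁻¹ and T = 329 K gives K ≈ 1.99.

K ≈ 1.99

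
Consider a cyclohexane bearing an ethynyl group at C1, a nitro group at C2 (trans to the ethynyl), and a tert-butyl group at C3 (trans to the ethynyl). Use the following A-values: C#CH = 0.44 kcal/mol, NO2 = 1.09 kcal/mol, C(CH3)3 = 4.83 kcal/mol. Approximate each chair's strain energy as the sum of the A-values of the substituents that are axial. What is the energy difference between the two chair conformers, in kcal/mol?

3.30 kcal/mol

Chair I (ethynyl axial, nitro axial, tert-butyl equatorial): E = 1.53 kcal/mol.
Chair II (ethynyl equatorial, nitro equatorial, tert-butyl axial): E = 4.83 kcal/mol.
ΔE = 4.83 − 1.53 = 3.30 kcal/mol; chair I is more stable.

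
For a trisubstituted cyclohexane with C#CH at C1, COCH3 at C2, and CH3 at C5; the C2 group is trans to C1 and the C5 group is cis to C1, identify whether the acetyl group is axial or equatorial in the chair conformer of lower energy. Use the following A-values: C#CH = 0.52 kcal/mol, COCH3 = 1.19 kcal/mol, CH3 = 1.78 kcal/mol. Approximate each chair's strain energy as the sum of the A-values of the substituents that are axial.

equatorial

Chair I (ethynyl axial, acetyl axial, methyl axial): E = 3.49 kcal/mol.
Chair II (ethynyl equatorial, acetyl equatorial, methyl equatorial): E = 0.00 kcal/mol.
Chair II is the more stable (lower-energy) conformer, and in that chair the acetyl group is equatorial.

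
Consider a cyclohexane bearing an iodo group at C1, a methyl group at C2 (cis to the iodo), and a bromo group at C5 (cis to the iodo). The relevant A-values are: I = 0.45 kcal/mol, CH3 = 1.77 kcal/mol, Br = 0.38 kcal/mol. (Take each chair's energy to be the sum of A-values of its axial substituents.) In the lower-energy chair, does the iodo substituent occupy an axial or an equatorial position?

axial

Chair I (iodo axial, methyl equatorial, bromo axial): E = 0.83 kcal/mol.
Chair II (iodo equatorial, methyl axial, bromo equatorial): E = 1.77 kcal/mol.
Chair I is the more stable (lower-energy) conformer, and in that chair the iodo group is axial.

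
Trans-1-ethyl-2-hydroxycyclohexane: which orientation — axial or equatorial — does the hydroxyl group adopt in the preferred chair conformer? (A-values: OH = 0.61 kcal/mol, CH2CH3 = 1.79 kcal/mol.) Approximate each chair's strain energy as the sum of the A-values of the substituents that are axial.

equatorial

C1 and C2 have opposite parity, so for the trans isomer the two substituents are e,e in one chair and a,a in the other.
Chair I (hydroxyl axial, ethyl axial): E = 2.40 kcal/mol.
Chair II (hydroxyl equatorial, ethyl equatorial): E = 0.00 kcal/mol.
Chair II is the more stable (lower-energy) conformer, and in that chair the hydroxyl group is equatorial.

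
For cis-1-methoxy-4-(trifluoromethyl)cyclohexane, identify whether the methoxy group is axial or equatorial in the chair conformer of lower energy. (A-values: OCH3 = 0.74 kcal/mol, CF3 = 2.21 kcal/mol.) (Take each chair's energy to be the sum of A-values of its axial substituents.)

C1 and C4 have opposite parity, so for the cis isomer the two substituents are one axial and one equatorial in each chair.
Chair I (methoxy axial, trifluoromethyl equatorial): E = 0.74 kcal/mol.
Chair II (methoxy equatorial, trifluoromethyl axial): E = 2.21 kcal/mol.
Chair I is the more stable (lower-energy) conformer, and in that chair the methoxy group is axial.

axial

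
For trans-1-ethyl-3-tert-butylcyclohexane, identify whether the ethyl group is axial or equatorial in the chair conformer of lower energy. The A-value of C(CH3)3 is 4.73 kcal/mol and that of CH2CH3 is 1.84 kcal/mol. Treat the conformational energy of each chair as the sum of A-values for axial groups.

axial

C1 and C3 have the same parity, so for the trans isomer the two substituents are one axial and one equatorial in each chair.
Chair I (tert-butyl axial, ethyl equatorial): E = 4.73 kcal/mol.
Chair II (tert-butyl equatorial, ethyl axial): E = 1.84 kcal/mol.
Chair II is the more stable (lower-energy) conformer, and in that chair the ethyl group is axial.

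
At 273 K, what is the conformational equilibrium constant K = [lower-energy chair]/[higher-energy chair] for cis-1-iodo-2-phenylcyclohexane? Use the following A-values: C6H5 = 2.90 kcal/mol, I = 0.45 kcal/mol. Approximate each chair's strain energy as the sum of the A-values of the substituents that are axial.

C1 and C2 have opposite parity, so for the cis isomer the two substituents are one axial and one equatorial in each chair.
Chair I (phenyl axial, iodo equatorial): E = 2.90 kcal/mol; chair II (phenyl equatorial, iodo axial): E = 0.45 kcal/mol.
ΔG = 2.45 kcal/mol between the two chairs.
K = exp(ΔG/RT) with R = 1.987×10⁻³ kcal mol⁻¹ K⁻¹ and T = 273 K gives K ≈ 91.5.

K ≈ 91.5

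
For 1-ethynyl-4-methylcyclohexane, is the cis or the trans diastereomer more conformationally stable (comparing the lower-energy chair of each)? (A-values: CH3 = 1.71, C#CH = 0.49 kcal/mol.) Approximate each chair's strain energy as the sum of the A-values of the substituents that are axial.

trans

At 1,4 positions (parity opposite): cis → (a,e or e,a); trans → (e,e or a,a).
Best chair for cis: E = 0.49 kcal/mol; best chair for trans: E = 0.00 kcal/mol.
The trans isomer is lower by 0.49 kcal/mol.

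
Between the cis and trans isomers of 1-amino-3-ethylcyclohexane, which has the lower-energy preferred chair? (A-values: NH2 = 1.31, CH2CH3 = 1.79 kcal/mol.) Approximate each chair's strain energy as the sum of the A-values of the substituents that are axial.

At 1,3 positions (parity same): cis → (e,e or a,a); trans → (a,e or e,a).
Best chair for cis: E = 0.00 kcal/mol; best chair for trans: E = 1.31 kcal/mol.
The cis isomer is lower by 1.31 kcal/mol.

cis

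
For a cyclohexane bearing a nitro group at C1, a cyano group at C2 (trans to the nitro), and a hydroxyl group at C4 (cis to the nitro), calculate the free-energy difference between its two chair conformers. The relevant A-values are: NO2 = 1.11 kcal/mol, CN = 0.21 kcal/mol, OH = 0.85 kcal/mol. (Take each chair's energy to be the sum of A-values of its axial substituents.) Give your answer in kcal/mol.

0.47 kcal/mol

Chair I (nitro axial, cyano axial, hydroxyl equatorial): E = 1.32 kcal/mol.
Chair II (nitro equatorial, cyano equatorial, hydroxyl axial): E = 0.85 kcal/mol.
ΔE = 1.32 − 0.85 = 0.47 kcal/mol; chair II is more stable.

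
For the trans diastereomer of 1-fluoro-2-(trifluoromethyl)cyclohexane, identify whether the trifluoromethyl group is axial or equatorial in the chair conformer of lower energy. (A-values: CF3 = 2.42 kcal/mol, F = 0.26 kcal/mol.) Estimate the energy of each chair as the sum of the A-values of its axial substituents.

equatorial

C1 and C2 have opposite parity, so for the trans isomer the two substituents are e,e in one chair and a,a in the other.
Chair I (trifluoromethyl axial, fluoro axial): E = 2.68 kcal/mol.
Chair II (trifluoromethyl equatorial, fluoro equatorial): E = 0.00 kcal/mol.
Chair II is the more stable (lower-energy) conformer, and in that chair the trifluoromethyl group is equatorial.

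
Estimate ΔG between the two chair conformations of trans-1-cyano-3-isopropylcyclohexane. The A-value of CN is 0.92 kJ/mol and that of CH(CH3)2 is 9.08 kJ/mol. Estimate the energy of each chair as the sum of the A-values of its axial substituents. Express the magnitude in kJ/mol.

C1 and C3 have the same parity, so for the trans isomer the two substituents are one axial and one equatorial in each chair.
Chair I (cyano axial, isopropyl equatorial): E = 0.92 kJ/mol.
Chair II (cyano equatorial, isopropyl axial): E = 9.08 kJ/mol.
ΔE = 9.08 − 0.92 = 8.16 kJ/mol; chair I is more stable.

8.16 kJ/mol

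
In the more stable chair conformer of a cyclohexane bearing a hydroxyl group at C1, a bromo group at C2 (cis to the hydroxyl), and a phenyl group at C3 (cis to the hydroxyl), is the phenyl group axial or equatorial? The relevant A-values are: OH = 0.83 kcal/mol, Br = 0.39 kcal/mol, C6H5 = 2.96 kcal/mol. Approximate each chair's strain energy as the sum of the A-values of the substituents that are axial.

Chair I (hydroxyl axial, bromo equatorial, phenyl axial): E = 3.79 kcal/mol.
Chair II (hydroxyl equatorial, bromo axial, phenyl equatorial): E = 0.39 kcal/mol.
Chair II is the more stable (lower-energy) conformer, and in that chair the phenyl group is equatorial.

equatorial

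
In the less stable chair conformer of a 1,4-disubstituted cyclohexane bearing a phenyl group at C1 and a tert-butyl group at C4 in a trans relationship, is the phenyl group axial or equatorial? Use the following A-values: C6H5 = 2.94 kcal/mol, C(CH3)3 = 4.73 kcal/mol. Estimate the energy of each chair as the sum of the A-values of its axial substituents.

C1 and C4 have opposite parity, so for the trans isomer the two substituents are e,e in one chair and a,a in the other.
Chair I (phenyl axial, tert-butyl axial): E = 7.67 kcal/mol.
Chair II (phenyl equatorial, tert-butyl equatorial): E = 0.00 kcal/mol.
Chair I is the less stable (higher-energy) conformer, and in that chair the phenyl group is axial.

axial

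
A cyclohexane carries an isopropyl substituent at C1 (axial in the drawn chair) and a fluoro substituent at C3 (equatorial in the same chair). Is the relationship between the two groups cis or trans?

C1 and C3 have the same parity, so their axial bonds point in the same direction.
With same-parity carbons, two substituents on the same face are both axial or both equatorial; opposite faces give one of each.
Here the groups are axial/equatorial → opposite face → trans.

trans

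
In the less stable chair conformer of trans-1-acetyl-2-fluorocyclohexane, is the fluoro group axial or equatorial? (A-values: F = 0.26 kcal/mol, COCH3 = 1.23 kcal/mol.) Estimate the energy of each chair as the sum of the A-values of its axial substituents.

axial

C1 and C2 have opposite parity, so for the trans isomer the two substituents are e,e in one chair and a,a in the other.
Chair I (fluoro axial, acetyl axial): E = 1.49 kcal/mol.
Chair II (fluoro equatorial, acetyl equatorial): E = 0.00 kcal/mol.
Chair I is the less stable (higher-energy) conformer, and in that chair the fluoro group is axial.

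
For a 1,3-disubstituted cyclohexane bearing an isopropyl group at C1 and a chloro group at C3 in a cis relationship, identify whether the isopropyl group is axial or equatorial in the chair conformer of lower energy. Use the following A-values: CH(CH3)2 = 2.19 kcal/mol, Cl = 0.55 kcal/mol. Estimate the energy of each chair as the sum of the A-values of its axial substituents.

C1 and C3 have the same parity, so for the cis isomer the two substituents are e,e in one chair and a,a in the other.
Chair I (isopropyl axial, chloro axial): E = 2.74 kcal/mol.
Chair II (isopropyl equatorial, chloro equatorial): E = 0.00 kcal/mol.
Chair II is the more stable (lower-energy) conformer, and in that chair the isopropyl group is equatorial.

equatorial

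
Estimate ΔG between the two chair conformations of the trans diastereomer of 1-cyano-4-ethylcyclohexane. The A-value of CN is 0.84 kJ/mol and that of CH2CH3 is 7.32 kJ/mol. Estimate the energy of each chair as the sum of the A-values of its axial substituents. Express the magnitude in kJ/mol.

C1 and C4 have opposite parity, so for the trans isomer the two substituents are e,e in one chair and a,a in the other.
Chair I (cyano axial, ethyl axial): E = 8.16 kJ/mol.
Chair II (cyano equatorial, ethyl equatorial): E = 0.00 kJ/mol.
ΔE = 8.16 − 0.00 = 8.16 kJ/mol; chair II is more stable.

8.16 kJ/mol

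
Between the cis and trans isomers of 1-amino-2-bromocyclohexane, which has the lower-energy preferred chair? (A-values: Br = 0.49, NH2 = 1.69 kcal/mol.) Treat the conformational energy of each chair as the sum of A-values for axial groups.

trans

At 1,2 positions (parity opposite): cis → (a,e or e,a); trans → (e,e or a,a).
Best chair for cis: E = 0.49 kcal/mol; best chair for trans: E = 0.00 kcal/mol.
The trans isomer is lower by 0.49 kcal/mol.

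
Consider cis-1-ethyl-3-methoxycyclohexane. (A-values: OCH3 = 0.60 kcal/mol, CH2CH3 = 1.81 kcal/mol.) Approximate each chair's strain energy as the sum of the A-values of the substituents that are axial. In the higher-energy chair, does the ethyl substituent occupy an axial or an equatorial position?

axial

C1 and C3 have the same parity, so for the cis isomer the two substituents are e,e in one chair and a,a in the other.
Chair I (methoxy axial, ethyl axial): E = 2.41 kcal/mol.
Chair II (methoxy equatorial, ethyl equatorial): E = 0.00 kcal/mol.
Chair I is the less stable (higher-energy) conformer, and in that chair the ethyl group is axial.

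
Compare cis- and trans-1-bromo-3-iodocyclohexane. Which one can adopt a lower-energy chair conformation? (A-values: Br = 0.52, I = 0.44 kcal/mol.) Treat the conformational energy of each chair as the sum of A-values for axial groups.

At 1,3 positions (parity same): cis → (e,e or a,a); trans → (a,e or e,a).
Best chair for cis: E = 0.00 kcal/mol; best chair for trans: E = 0.44 kcal/mol.
The cis isomer is lower by 0.44 kcal/mol.

cis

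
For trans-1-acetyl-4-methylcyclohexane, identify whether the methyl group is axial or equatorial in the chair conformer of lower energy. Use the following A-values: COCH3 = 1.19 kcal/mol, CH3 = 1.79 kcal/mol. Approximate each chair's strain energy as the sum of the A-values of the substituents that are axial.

C1 and C4 have opposite parity, so for the trans isomer the two substituents are e,e in one chair and a,a in the other.
Chair I (acetyl axial, methyl axial): E = 2.98 kcal/mol.
Chair II (acetyl equatorial, methyl equatorial): E = 0.00 kcal/mol.
Chair II is the more stable (lower-energy) conformer, and in that chair the methyl group is equatorial.

equatorial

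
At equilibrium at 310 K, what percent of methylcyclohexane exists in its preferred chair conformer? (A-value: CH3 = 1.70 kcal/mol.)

94.0%

One chair has the methyl group axial (E = 1.70 kcal/mol) and the other has it equatorial (E = 0).
ΔG = 1.70 kcal/mol between the two chairs.
K = exp(ΔG/RT) with R = 1.987×10⁻³ kcal mol⁻¹ K⁻¹ and T = 310 K gives K ≈ 15.8.
Fraction in the lower-energy chair = K/(K+1) = 94.0%.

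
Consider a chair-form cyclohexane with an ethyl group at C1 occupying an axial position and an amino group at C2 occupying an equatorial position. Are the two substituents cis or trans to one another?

C1 and C2 have opposite parity, so their axial bonds point in opposite directions.
With opposite-parity carbons, two substituents on the same face are one axial and one equatorial; opposite faces give both axial or both equatorial.
Here the groups are axial/equatorial → same face → cis.

cis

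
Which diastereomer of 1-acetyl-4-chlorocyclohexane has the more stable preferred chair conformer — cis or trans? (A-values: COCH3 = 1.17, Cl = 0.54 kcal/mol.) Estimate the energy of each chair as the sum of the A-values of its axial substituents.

At 1,4 positions (parity opposite): cis → (a,e or e,a); trans → (e,e or a,a).
Best chair for cis: E = 0.54 kcal/mol; best chair for trans: E = 0.00 kcal/mol.
The trans isomer is lower by 0.54 kcal/mol.

trans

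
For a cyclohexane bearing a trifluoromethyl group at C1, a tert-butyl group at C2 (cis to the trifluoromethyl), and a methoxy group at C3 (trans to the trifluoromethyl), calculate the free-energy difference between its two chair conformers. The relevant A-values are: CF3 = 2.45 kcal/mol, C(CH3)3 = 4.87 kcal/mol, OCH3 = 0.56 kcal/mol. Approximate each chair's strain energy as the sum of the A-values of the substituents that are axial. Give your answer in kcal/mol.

2.98 kcal/mol

Chair I (trifluoromethyl axial, tert-butyl equatorial, methoxy equatorial): E = 2.45 kcal/mol.
Chair II (trifluoromethyl equatorial, tert-butyl axial, methoxy axial): E = 5.43 kcal/mol.
ΔE = 5.43 − 2.45 = 2.98 kcal/mol; chair I is more stable.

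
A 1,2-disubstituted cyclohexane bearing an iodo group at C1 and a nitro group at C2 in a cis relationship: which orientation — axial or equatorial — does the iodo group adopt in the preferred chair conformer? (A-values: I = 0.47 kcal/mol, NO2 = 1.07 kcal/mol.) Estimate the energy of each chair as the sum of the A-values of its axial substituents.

axial

C1 and C2 have opposite parity, so for the cis isomer the two substituents are one axial and one equatorial in each chair.
Chair I (iodo axial, nitro equatorial): E = 0.47 kcal/mol.
Chair II (iodo equatorial, nitro axial): E = 1.07 kcal/mol.
Chair I is the more stable (lower-energy) conformer, and in that chair the iodo group is axial.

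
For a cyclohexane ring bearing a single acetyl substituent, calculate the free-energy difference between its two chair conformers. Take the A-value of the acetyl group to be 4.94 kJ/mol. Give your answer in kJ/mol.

A monosubstituted cyclohexane has one chair with the acetyl group axial (E = A = 4.94 kJ/mol) and one with it equatorial (E = 0).
ΔE = 4.94 − 0 = 4.94 kJ/mol.

4.94 kJ/mol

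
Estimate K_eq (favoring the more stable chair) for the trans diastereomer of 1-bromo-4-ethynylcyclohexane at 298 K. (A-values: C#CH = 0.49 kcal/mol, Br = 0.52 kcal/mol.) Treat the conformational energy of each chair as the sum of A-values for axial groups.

C1 and C4 have opposite parity, so for the trans isomer the two substituents are e,e in one chair and a,a in the other.
Chair I (ethynyl axial, bromo axial): E = 1.01 kcal/mol; chair II (ethynyl equatorial, bromo equatorial): E = 0.00 kcal/mol.
ΔG = 1.01 kcal/mol between the two chairs.
K = exp(ΔG/RT) with R = 1.987×10⁻³ kcal mol⁻¹ K⁻¹ and T = 298 K gives K ≈ 5.51.

K ≈ 5.51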